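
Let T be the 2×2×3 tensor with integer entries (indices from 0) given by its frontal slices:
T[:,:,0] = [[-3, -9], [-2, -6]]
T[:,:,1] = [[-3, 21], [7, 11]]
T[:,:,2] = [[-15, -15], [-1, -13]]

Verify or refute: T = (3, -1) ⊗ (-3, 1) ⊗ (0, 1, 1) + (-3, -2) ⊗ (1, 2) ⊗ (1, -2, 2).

Reconstruct entry (0,1,0) from the claimed factors: Σₗ aₗ[0]bₗ[1]cₗ[0] = (3)·(1)·(0) + (-3)·(2)·(1) = -6, but T[0,1,0] = -9. The claim is false.

No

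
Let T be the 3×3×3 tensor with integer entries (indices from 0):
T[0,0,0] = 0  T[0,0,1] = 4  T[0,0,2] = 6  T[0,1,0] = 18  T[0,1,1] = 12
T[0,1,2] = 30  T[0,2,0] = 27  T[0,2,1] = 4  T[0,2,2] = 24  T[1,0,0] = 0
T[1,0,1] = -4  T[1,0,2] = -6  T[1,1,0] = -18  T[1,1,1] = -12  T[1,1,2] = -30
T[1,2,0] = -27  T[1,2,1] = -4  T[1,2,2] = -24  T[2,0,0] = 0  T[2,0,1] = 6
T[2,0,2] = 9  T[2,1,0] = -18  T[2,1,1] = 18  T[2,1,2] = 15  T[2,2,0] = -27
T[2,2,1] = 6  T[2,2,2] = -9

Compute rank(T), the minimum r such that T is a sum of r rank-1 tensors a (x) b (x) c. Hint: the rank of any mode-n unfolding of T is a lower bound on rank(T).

2

Lower bound: the mode-3 unfolding of T (rows indexed by k, columns by (i,j) = (0,0), (0,1), (0,2), (1,0), (1,1), (1,2), (2,0), (2,1), (2,2)) is [[0, 18, 27, 0, -18, -27, 0, -18, -27], [4, 12, 4, -4, -12, -4, 6, 18, 6], [6, 30, 24, -6, -30, -24, 9, 15, -9]].
There the 2×2 minor on rows k ∈ {0, 1}, columns (i,j) ∈ {(0,0), (0,1)} is det [[0, 18], [4, 12]] = -72 ≠ 0, so this unfolding has rank ≥ 2; CP rank is at least every unfolding rank, so rank(T) ≥ 2. (Flattening ranks never certify an upper bound on CP rank; for that we must actually write T with 2 rank-1 terms.)
Upper bound — finding two terms. Write S_k = T[:,:,k] for the frontal slices: S₀ = [[0, 18, 27], [0, -18, -27], [0, -18, -27]], S₁ = [[4, 12, 4], [-4, -12, -4], [6, 18, 6]], S₂ = [[6, 30, 24], [-6, -30, -24], [9, 15, -9]].
If T = a₁ (x) b₁ (x) c₁ + a₂ (x) b₂ (x) c₂ then each S_k = c₁[k]·a₁b₁ᵀ + c₂[k]·a₂b₂ᵀ. S₀ and S₁ are linearly independent, so a₁b₁ᵀ and a₂b₂ᵀ must span the same plane of matrices: they are the rank-1 matrices of the form x·S₀ + y·S₁.
The 2×2 minor of x·S₀ + y·S₁ on rows {0,2}, columns {0,1} is −180·xy = (-180)·(y)(x), vanishing at (x:y) = (1:0) and (0:1).
M₁ = S₀ = [[0, 18, 27], [0, -18, -27], [0, -18, -27]] = 9·[1, -1, -1][0, 2, 3]ᵀ and M₂ = S₁ = [[4, 12, 4], [-4, -12, -4], [6, 18, 6]] = 2·[2, -2, 3][1, 3, 1]ᵀ, so take a₁ = [1, -1, -1], b₁ = [0, 2, 3], a₂ = [2, -2, 3], b₂ = [1, 3, 1].
Each slice is an integer combination of E₁ = a₁b₁ᵀ and E₂ = a₂b₂ᵀ: S₀ = 9·E₁, S₁ = 2·E₂, S₂ = 6·E₁ + 3·E₂; reading off coefficients, c₁ = [9, 0, 6] and c₂ = [0, 2, 3].
Hence T = [1, -1, -1] (x) [0, 2, 3] (x) [9, 0, 6] + [2, -2, 3] (x) [1, 3, 1] (x) [0, 2, 3], so rank(T) ≤ 2.
These bounds meet, so rank(T) = 2.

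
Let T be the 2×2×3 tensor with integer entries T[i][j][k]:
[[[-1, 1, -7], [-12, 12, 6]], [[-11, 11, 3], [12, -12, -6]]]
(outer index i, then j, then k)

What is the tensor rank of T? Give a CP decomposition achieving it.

rank(T) = 2

Lower bound: the mode-2 unfolding of T (rows indexed by j, columns by (i,k) = (0,0), (0,1), (0,2), (1,0), (1,1), (1,2)) is [[-1, 1, -7, -11, 11, 3], [-12, 12, 6, 12, -12, -6]].
There the 2×2 minor on rows j ∈ {0, 1}, columns (i,k) ∈ {(0,0), (0,2)} is det [[-1, -7], [-12, 6]] = -90 ≠ 0, so this unfolding has rank ≥ 2; CP rank is at least every unfolding rank, so rank(T) ≥ 2. (Unfolding ranks only ever bound the CP rank from below — rank(T) can be strictly larger than all of them — so the matching upper bound has to come from an explicit 2-term decomposition.)
Upper bound — finding two terms. Write S_k = T[:,:,k] for the frontal slices: S₀ = [[-1, -12], [-11, 12]], S₁ = [[1, 12], [11, -12]], S₂ = [[-7, 6], [3, -6]].
If T = a₁ ⊗ b₁ ⊗ c₁ + a₂ ⊗ b₂ ⊗ c₂ then each S_k = c₁[k]·a₁b₁ᵀ + c₂[k]·a₂b₂ᵀ. S₀ and S₂ are linearly independent, so a₁b₁ᵀ and a₂b₂ᵀ must span the same plane of matrices: they are the rank-1 matrices of the form x·S₀ + y·S₂.
det(x·S₀ + y·S₂) is −144·x² + 24·xy + 24·y² = (-24)·(2·x − y)(3·x + y), vanishing at (x:y) = (1:2) and (1:-3).
M₁ = S₀ + 2·S₂ = [[-15, 0], [-5, 0]] = (-5)·[3, 1][1, 0]ᵀ and M₂ = S₀ − 3·S₂ = [[20, -30], [-20, 30]] = 10·[1, -1][2, -3]ᵀ, so take a₁ = [3, 1], b₁ = [1, 0], a₂ = [1, -1], b₂ = [2, -3].
Each slice is an integer combination of E₁ = a₁b₁ᵀ and E₂ = a₂b₂ᵀ: S₀ = −3·E₁ + 4·E₂, S₁ = 3·E₁ − 4·E₂, S₂ = −E₁ − 2·E₂; reading off coefficients, c₁ = [-3, 3, -1] and c₂ = [4, -4, -2].
Hence T = [3, 1] ⊗ [1, 0] ⊗ [-3, 3, -1] + [1, -1] ⊗ [2, -3] ⊗ [4, -4, -2], so rank(T) ≤ 2.
These bounds meet, so rank(T) = 2.
Check entry T[1,0,1] = 11: (1)·(1)·(3) + (-1)·(2)·(-4) = 11.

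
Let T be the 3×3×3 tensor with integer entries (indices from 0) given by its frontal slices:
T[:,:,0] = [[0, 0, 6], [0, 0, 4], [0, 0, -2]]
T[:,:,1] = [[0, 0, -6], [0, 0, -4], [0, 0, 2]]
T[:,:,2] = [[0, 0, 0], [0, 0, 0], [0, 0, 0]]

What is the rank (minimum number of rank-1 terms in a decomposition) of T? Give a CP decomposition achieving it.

rank(T) = 1

Lower bound: T ≠ 0 (e.g. T[0,2,0] = 6), so rank(T) ≥ 1.
Upper bound: if T = a ∘ b ∘ c then every fibre of T is a multiple of the corresponding factor, so read the factors off the fibres through the nonzero entry T[0,2,0] = 6.
The mode-1 fibre T[:,2,0] = [6, 4, -2] gives a = [3, 2, -1] (primitive direction); the mode-2 fibre T[0,:,0] = [0, 0, 6] gives b = [0, 0, 1]; then c[k] = T[0,2,k] / (a[0]·b[2]) = [6, -6, 0] / 3 = [2, -2, 0].
Expanding [3, 2, -1] ∘ [0, 0, 1] ∘ [2, -2, 0] reproduces all 27 entries of T, so T = [3, 2, -1] ∘ [0, 0, 1] ∘ [2, -2, 0] and rank(T) ≤ 1.
These bounds meet, so rank(T) = 1.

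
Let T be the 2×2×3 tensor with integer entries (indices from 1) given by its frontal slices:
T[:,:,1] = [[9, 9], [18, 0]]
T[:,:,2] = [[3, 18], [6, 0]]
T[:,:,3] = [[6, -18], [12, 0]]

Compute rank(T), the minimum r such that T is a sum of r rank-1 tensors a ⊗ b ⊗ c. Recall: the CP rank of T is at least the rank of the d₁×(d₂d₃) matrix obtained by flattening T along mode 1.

2

Lower bound: the mode-2 unfolding of T (rows indexed by j, columns by (i,k) = (1,1), (1,2), (1,3), (2,1), (2,2), (2,3)) is [[9, 3, 6, 18, 6, 12], [9, 18, -18, 0, 0, 0]].
There the 2×2 minor on rows j ∈ {1, 2}, columns (i,k) ∈ {(1,1), (1,2)} is det [[9, 3], [9, 18]] = 135 ≠ 0, so this unfolding has rank ≥ 2; CP rank is at least every unfolding rank, so rank(T) ≥ 2. (Unfolding ranks only ever bound the CP rank from below — rank(T) can be strictly larger than all of them — so the matching upper bound has to come from an explicit 2-term decomposition.)
Upper bound — finding two terms. Write S_k = T[:,:,k] for the frontal slices: S₁ = [[9, 9], [18, 0]], S₂ = [[3, 18], [6, 0]], S₃ = [[6, -18], [12, 0]].
If T = a₁ ⊗ b₁ ⊗ c₁ + a₂ ⊗ b₂ ⊗ c₂ then each S_k = c₁[k]·a₁b₁ᵀ + c₂[k]·a₂b₂ᵀ. S₁ and S₂ are linearly independent, so a₁b₁ᵀ and a₂b₂ᵀ must span the same plane of matrices: they are the rank-1 matrices of the form x·S₁ + y·S₂.
det(x·S₁ + y·S₂) is −162·x² − 378·xy − 108·y² = (-54)·(x + 2·y)(3·x + y), vanishing at (x:y) = (2:-1) and (1:-3).
M₁ = 2·S₁ − S₂ = [[15, 0], [30, 0]] = 15·[1, 2][1, 0]ᵀ and M₂ = S₁ − 3·S₂ = [[0, -45], [0, 0]] = (-45)·[1, 0][0, 1]ᵀ, so take a₁ = [1, 2], b₁ = [1, 0], a₂ = [1, 0], b₂ = [0, 1].
Each slice is an integer combination of E₁ = a₁b₁ᵀ and E₂ = a₂b₂ᵀ: S₁ = 9·E₁ + 9·E₂, S₂ = 3·E₁ + 18·E₂, S₃ = 6·E₁ − 18·E₂; reading off coefficients, c₁ = [9, 3, 6] and c₂ = [9, 18, -18].
Hence T = [1, 2] ⊗ [1, 0] ⊗ [9, 3, 6] + [1, 0] ⊗ [0, 1] ⊗ [9, 18, -18], so rank(T) ≤ 2.
These bounds meet, so rank(T) = 2.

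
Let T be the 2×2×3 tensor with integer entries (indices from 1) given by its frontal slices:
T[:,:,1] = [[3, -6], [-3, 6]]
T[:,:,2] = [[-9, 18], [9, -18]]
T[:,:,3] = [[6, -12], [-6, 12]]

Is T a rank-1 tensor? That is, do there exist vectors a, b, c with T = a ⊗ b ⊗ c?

If T = a ⊗ b ⊗ c then every fibre of T is a multiple of the corresponding factor, so read the factors off the fibres through the nonzero entry T[1,1,1] = 3.
The mode-1 fibre T[:,1,1] = [3, -3] gives a = [1, -1] (primitive direction); the mode-2 fibre T[1,:,1] = [3, -6] gives b = [1, -2]; then c[k] = T[1,1,k] / (a[1]·b[1]) = [3, -9, 6] / 1 = [3, -9, 6].
Expanding [1, -1] ⊗ [1, -2] ⊗ [3, -9, 6] reproduces all 12 entries of T, so T = [1, -1] ⊗ [1, -2] ⊗ [3, -9, 6] and rank(T) ≤ 1.
Equivalently every frontal slice T[:,:,k] is c[k] times the rank-1 matrix [1, -1] ⊗ [1, -2]. So T has rank 1 (it is nonzero).

Yes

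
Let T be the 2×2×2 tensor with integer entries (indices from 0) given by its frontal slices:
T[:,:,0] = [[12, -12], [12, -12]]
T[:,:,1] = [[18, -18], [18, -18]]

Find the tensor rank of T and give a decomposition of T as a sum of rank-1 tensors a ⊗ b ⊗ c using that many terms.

rank(T) = 1

Lower bound: T ≠ 0 (e.g. T[0,0,0] = 12), so rank(T) ≥ 1.
Upper bound: if T = a ⊗ b ⊗ c then every fibre of T is a multiple of the corresponding factor, so read the factors off the fibres through the nonzero entry T[0,0,0] = 12.
The mode-1 fibre T[:,0,0] = [12, 12] gives a = (1, 1) (primitive direction); the mode-2 fibre T[0,:,0] = [12, -12] gives b = (1, -1); then c[k] = T[0,0,k] / (a[0]·b[0]) = [12, 18] / 1 = (12, 18).
Expanding (1, 1) ⊗ (1, -1) ⊗ (12, 18) reproduces all 8 entries of T, so T = (1, 1) ⊗ (1, -1) ⊗ (12, 18) and rank(T) ≤ 1.
These bounds meet, so rank(T) = 1.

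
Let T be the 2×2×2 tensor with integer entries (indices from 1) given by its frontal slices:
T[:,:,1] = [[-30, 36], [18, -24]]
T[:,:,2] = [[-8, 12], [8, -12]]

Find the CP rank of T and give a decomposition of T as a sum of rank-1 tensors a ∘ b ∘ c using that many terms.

rank(T) = 2

Lower bound: the mode-1 unfolding of T (rows indexed by i, columns by (j,k) = (1,1), (1,2), (2,1), (2,2)) is [[-30, -8, 36, 12], [18, 8, -24, -12]].
There the 2×2 minor on rows i ∈ {1, 2}, columns (j,k) ∈ {(1,1), (1,2)} is det [[-30, -8], [18, 8]] = -96 ≠ 0, so this unfolding has rank ≥ 2; CP rank is at least every unfolding rank, so rank(T) ≥ 2. (Flattening ranks never certify an upper bound on CP rank; for that we must actually write T with 2 rank-1 terms.)
Upper bound — finding two terms. Write S_k = T[:,:,k] for the frontal slices: S₁ = [[-30, 36], [18, -24]], S₂ = [[-8, 12], [8, -12]].
If T = a₁ ∘ b₁ ∘ c₁ + a₂ ∘ b₂ ∘ c₂ then each S_k = c₁[k]·a₁b₁ᵀ + c₂[k]·a₂b₂ᵀ. S₁ and S₂ are linearly independent, so a₁b₁ᵀ and a₂b₂ᵀ must span the same plane of matrices: they are the rank-1 matrices of the form x·S₁ + y·S₂.
det(x·S₁ + y·S₂) is 72·x² + 48·xy = 24·(3·x + 2·y)(x), vanishing at (x:y) = (2:-3) and (0:1).
M₁ = 2·S₁ − 3·S₂ = [[-36, 36], [12, -12]] = (-12)·[3, -1][1, -1]ᵀ and M₂ = S₂ = [[-8, 12], [8, -12]] = (-4)·[1, -1][2, -3]ᵀ, so take a₁ = [3, -1], b₁ = [1, -1], a₂ = [1, -1], b₂ = [2, -3].
Each slice is an integer combination of E₁ = a₁b₁ᵀ and E₂ = a₂b₂ᵀ: S₁ = −6·E₁ − 6·E₂, S₂ = −4·E₂; reading off coefficients, c₁ = [-6, 0] and c₂ = [-6, -4].
Hence T = [3, -1] ∘ [1, -1] ∘ [-6, 0] + [1, -1] ∘ [2, -3] ∘ [-6, -4], so rank(T) ≤ 2.
These bounds meet, so rank(T) = 2.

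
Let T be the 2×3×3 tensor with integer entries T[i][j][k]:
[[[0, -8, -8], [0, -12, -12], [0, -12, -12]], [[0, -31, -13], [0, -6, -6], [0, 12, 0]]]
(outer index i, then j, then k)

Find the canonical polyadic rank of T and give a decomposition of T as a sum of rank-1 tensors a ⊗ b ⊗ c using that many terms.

rank(T) = 2

Lower bound: the mode-1 unfolding of T (rows indexed by i, columns by (j,k) = (0,0), (0,1), (0,2), (1,0), (1,1), (1,2), (2,0), (2,1), (2,2)) is [[0, -8, -8, 0, -12, -12, 0, -12, -12], [0, -31, -13, 0, -6, -6, 0, 12, 0]].
There the 2×2 minor on rows i ∈ {0, 1}, columns (j,k) ∈ {(0,1), (0,2)} is det [[-8, -8], [-31, -13]] = -144 ≠ 0, so this unfolding has rank ≥ 2; CP rank is at least every unfolding rank, so rank(T) ≥ 2. (Flattening ranks never certify an upper bound on CP rank; for that we must actually write T with 2 rank-1 terms.)
Upper bound — finding two terms. Write S_k = T[:,:,k] for the frontal slices: S₀ = [[0, 0, 0], [0, 0, 0]], S₁ = [[-8, -12, -12], [-31, -6, 12]], S₂ = [[-8, -12, -12], [-13, -6, 0]].
If T = a₁ ⊗ b₁ ⊗ c₁ + a₂ ⊗ b₂ ⊗ c₂ then each S_k = c₁[k]·a₁b₁ᵀ + c₂[k]·a₂b₂ᵀ. S₁ and S₂ are linearly independent, so a₁b₁ᵀ and a₂b₂ᵀ must span the same plane of matrices: they are the rank-1 matrices of the form x·S₁ + y·S₂.
The 2×2 minor of x·S₁ + y·S₂ on rows {0,1}, columns {0,1} is −324·x² − 432·xy − 108·y² = (-108)·(x + y)(3·x + y), vanishing at (x:y) = (1:-1) and (1:-3).
M₁ = S₁ − S₂ = [[0, 0, 0], [-18, 0, 12]] = (-6)·[0, 1][3, 0, -2]ᵀ and M₂ = S₁ − 3·S₂ = [[16, 24, 24], [8, 12, 12]] = 4·[2, 1][2, 3, 3]ᵀ, so take a₁ = [0, 1], b₁ = [3, 0, -2], a₂ = [2, 1], b₂ = [2, 3, 3].
Each slice is an integer combination of E₁ = a₁b₁ᵀ and E₂ = a₂b₂ᵀ: S₀ = 0, S₁ = −9·E₁ − 2·E₂, S₂ = −3·E₁ − 2·E₂; reading off coefficients, c₁ = [0, -9, -3] and c₂ = [0, -2, -2].
Hence T = [0, 1] ⊗ [3, 0, -2] ⊗ [0, -9, -3] + [2, 1] ⊗ [2, 3, 3] ⊗ [0, -2, -2], so rank(T) ≤ 2.
These bounds meet, so rank(T) = 2.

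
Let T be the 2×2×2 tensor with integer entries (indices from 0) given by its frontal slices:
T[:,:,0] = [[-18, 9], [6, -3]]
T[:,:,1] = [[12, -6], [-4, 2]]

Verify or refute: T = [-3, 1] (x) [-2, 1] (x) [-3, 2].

Yes

Reconstruct entrywise from the claimed factors. For example, T[1,0,0] = 6 and Σₗ aₗ[1]bₗ[0]cₗ[0] = (1)·(-2)·(-3) = 6; checking all 8 entries, every one matches. The claim holds.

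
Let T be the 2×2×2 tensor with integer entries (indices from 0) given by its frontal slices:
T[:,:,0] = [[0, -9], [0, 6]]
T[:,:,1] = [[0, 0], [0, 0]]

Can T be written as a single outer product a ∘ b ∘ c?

Yes

The mode-1 fibre T[:,1,0] = [-9, 6] gives a = [3, -2] (primitive direction); the mode-2 fibre T[0,:,0] = [0, -9] gives b = [0, 1]; then c[k] = T[0,1,k] / (a[0]·b[1]) = [-9, 0] / 3 = [-3, 0].
Expanding [3, -2] ∘ [0, 1] ∘ [-3, 0] reproduces all 8 entries of T, so T = [3, -2] ∘ [0, 1] ∘ [-3, 0] and rank(T) ≤ 1.
Equivalently every frontal slice T[:,:,k] is c[k] times the rank-1 matrix [3, -2] ∘ [0, 1]. So T has rank 1 (it is nonzero).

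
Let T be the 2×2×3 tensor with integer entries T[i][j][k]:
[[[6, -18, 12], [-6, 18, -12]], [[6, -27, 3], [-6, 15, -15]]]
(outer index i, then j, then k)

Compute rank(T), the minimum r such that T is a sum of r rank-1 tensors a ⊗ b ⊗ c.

2

Lower bound: the mode-2 unfolding of T (rows indexed by j, columns by (i,k) = (0,0), (0,1), (0,2), (1,0), (1,1), (1,2)) is [[6, -18, 12, 6, -27, 3], [-6, 18, -12, -6, 15, -15]].
There the 2×2 minor on rows j ∈ {0, 1}, columns (i,k) ∈ {(0,0), (1,1)} is det [[6, -27], [-6, 15]] = -72 ≠ 0, so this unfolding has rank ≥ 2; CP rank is at least every unfolding rank, so rank(T) ≥ 2. (Flattening ranks never certify an upper bound on CP rank; for that we must actually write T with 2 rank-1 terms.)
Upper bound — finding two terms. Write S_k = T[:,:,k] for the frontal slices: S₀ = [[6, -6], [6, -6]], S₁ = [[-18, 18], [-27, 15]], S₂ = [[12, -12], [3, -15]].
If T = a₁ ⊗ b₁ ⊗ c₁ + a₂ ⊗ b₂ ⊗ c₂ then each S_k = c₁[k]·a₁b₁ᵀ + c₂[k]·a₂b₂ᵀ. S₀ and S₁ are linearly independent, so a₁b₁ᵀ and a₂b₂ᵀ must span the same plane of matrices: they are the rank-1 matrices of the form x·S₀ + y·S₁.
det(x·S₀ + y·S₁) is −72·xy + 216·y² = (-72)·(x − 3·y)(y), vanishing at (x:y) = (3:1) and (1:0).
M₁ = 3·S₀ + S₁ = [[0, 0], [-9, -3]] = (-3)·[0, 1][3, 1]ᵀ and M₂ = S₀ = [[6, -6], [6, -6]] = 6·[1, 1][1, -1]ᵀ, so take a₁ = [0, 1], b₁ = [3, 1], a₂ = [1, 1], b₂ = [1, -1].
Each slice is an integer combination of E₁ = a₁b₁ᵀ and E₂ = a₂b₂ᵀ: S₀ = 6·E₂, S₁ = −3·E₁ − 18·E₂, S₂ = −3·E₁ + 12·E₂; reading off coefficients, c₁ = [0, -3, -3] and c₂ = [6, -18, 12].
Hence T = [0, 1] ⊗ [3, 1] ⊗ [0, -3, -3] + [1, 1] ⊗ [1, -1] ⊗ [6, -18, 12], so rank(T) ≤ 2.
These bounds meet, so rank(T) = 2.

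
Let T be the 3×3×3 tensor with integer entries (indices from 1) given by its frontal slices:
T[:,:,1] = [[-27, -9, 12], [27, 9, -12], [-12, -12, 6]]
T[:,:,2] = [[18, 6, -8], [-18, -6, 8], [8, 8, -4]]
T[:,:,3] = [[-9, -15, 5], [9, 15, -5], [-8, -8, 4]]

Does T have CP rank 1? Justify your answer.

No

The mode-3 unfolding of T (rows indexed by k, columns by (i,j) = (1,1), (1,2), (1,3), (2,1), (2,2), (2,3), (3,1), (3,2), (3,3)) is [[-27, -9, 12, 27, 9, -12, -12, -12, 6], [18, 6, -8, -18, -6, 8, 8, 8, -4], [-9, -15, 5, 9, 15, -5, -8, -8, 4]].
There the 2×2 minor on rows k ∈ {1, 3}, columns (i,j) ∈ {(1,1), (1,2)} is det [[-27, -9], [-9, -15]] = 324 ≠ 0, so this unfolding has rank ≥ 2; CP rank is at least every unfolding rank, so rank(T) ≥ 2.
In particular rank(T) ≥ 2 > 1, so T is not rank-1.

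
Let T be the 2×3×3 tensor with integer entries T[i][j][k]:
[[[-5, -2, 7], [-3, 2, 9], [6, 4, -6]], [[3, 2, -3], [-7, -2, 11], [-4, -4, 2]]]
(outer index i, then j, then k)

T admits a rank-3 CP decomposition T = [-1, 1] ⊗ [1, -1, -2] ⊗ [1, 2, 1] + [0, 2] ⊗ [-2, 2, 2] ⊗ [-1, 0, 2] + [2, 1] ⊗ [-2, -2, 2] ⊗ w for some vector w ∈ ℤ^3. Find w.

w = [1, 0, -2]

Subtract the known terms from T to get the rank-1 residual R = [2, 1] ⊗ [-2, -2, 2] ⊗ w, so R[i,j,k] = a[i]·b[j]·w[k]. Pick indices with nonzero a[0]·b[0] = (2)·(-2) = -4. Only the fibre through (0,0,·) is needed: R[0,0,:] = T[0,0,:] − Σₗ aₗ[0]bₗ[0]cₗ = [-5, -2, 7] − (-1)·(1)·[1, 2, 1] − (0)·(-2)·[-1, 0, 2] = [-4, 0, 8]. Then w[k] = R[0,0,k] / -4 for each k, giving w = [-4, 0, 8] / -4 = [1, 0, -2].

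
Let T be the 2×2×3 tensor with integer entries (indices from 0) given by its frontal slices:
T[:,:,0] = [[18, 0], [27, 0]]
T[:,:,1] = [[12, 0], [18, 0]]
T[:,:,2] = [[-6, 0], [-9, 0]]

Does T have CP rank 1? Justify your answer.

The mode-1 fibre T[:,0,0] = [18, 27] gives a = [2, 3] (primitive direction); the mode-2 fibre T[0,:,0] = [18, 0] gives b = [1, 0]; then c[k] = T[0,0,k] / (a[0]·b[0]) = [18, 12, -6] / 2 = [9, 6, -3].
Expanding [2, 3] ∘ [1, 0] ∘ [9, 6, -3] reproduces all 12 entries of T, so T = [2, 3] ∘ [1, 0] ∘ [9, 6, -3] and rank(T) ≤ 1.
Equivalently every frontal slice T[:,:,k] is c[k] times the rank-1 matrix [2, 3] ∘ [1, 0]. So T has rank 1 (it is nonzero).

Yes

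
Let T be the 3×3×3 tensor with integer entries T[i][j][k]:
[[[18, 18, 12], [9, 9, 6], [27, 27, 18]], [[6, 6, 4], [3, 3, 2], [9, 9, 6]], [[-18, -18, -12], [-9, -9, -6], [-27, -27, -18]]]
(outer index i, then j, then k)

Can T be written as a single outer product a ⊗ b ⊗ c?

The mode-1 fibre T[:,0,0] = [18, 6, -18] gives a = (3, 1, -3) (primitive direction); the mode-2 fibre T[0,:,0] = [18, 9, 27] gives b = (2, 1, 3); then c[k] = T[0,0,k] / (a[0]·b[0]) = [18, 18, 12] / 6 = (3, 3, 2).
Expanding (3, 1, -3) ⊗ (2, 1, 3) ⊗ (3, 3, 2) reproduces all 27 entries of T, so T = (3, 1, -3) ⊗ (2, 1, 3) ⊗ (3, 3, 2) and rank(T) ≤ 1.
Equivalently every frontal slice T[:,:,k] is c[k] times the rank-1 matrix (3, 1, -3) ⊗ (2, 1, 3). So T has rank 1 (it is nonzero).

Yes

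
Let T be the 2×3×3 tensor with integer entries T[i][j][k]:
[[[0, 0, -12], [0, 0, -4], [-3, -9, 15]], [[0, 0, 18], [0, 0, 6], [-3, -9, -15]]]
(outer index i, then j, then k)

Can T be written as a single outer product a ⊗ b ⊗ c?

No

The mode-1 unfolding of T (rows indexed by i, columns by (j,k) = (0,0), (0,1), (0,2), (1,0), (1,1), (1,2), (2,0), (2,1), (2,2)) is [[0, 0, -12, 0, 0, -4, -3, -9, 15], [0, 0, 18, 0, 0, 6, -3, -9, -15]].
There the 2×2 minor on rows i ∈ {0, 1}, columns (j,k) ∈ {(0,2), (2,0)} is det [[-12, -3], [18, -3]] = 90 ≠ 0, so this unfolding has rank ≥ 2; CP rank is at least every unfolding rank, so rank(T) ≥ 2.
In particular rank(T) ≥ 2 > 1, so T is not rank-1.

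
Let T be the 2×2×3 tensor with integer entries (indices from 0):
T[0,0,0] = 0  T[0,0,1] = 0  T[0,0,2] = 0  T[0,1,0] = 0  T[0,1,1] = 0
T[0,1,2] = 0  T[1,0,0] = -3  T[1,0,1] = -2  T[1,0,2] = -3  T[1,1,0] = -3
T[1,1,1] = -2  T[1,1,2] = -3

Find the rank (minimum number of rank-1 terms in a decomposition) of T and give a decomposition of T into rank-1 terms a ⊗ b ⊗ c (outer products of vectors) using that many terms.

rank(T) = 1

Lower bound: T ≠ 0 (e.g. T[1,0,0] = -3), so rank(T) ≥ 1.
Upper bound: if T = a ⊗ b ⊗ c then every fibre of T is a multiple of the corresponding factor, so read the factors off the fibres through the nonzero entry T[1,0,0] = -3.
The mode-1 fibre T[:,0,0] = [0, -3] gives a = [0, 1] (primitive direction); the mode-2 fibre T[1,:,0] = [-3, -3] gives b = [1, 1]; then c[k] = T[1,0,k] / (a[1]·b[0]) = [-3, -2, -3] / 1 = [-3, -2, -3].
Expanding [0, 1] ⊗ [1, 1] ⊗ [-3, -2, -3] reproduces all 12 entries of T, so T = [0, 1] ⊗ [1, 1] ⊗ [-3, -2, -3] and rank(T) ≤ 1.
These bounds meet, so rank(T) = 1.
Check entry T[1,1,2] = -3: (1)·(1)·(-3) = -3.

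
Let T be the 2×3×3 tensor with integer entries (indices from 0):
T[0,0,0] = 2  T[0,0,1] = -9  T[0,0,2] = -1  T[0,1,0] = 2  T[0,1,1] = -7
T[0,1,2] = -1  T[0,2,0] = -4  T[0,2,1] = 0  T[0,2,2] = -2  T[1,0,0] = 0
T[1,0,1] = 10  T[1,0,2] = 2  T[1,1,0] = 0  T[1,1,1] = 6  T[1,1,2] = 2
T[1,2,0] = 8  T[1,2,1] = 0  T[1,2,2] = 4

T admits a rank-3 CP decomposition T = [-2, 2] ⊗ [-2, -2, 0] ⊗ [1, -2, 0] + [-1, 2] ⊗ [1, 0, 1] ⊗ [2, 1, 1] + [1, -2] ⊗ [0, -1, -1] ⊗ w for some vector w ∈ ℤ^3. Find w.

Subtract the known terms from T to get the rank-1 residual R = [1, -2] ⊗ [0, -1, -1] ⊗ w, so R[i,j,k] = a[i]·b[j]·w[k]. Pick indices with nonzero a[0]·b[1] = (1)·(-1) = -1. Only the fibre through (0,1,·) is needed: R[0,1,:] = T[0,1,:] − Σₗ aₗ[0]bₗ[1]cₗ = [2, -7, -1] − (-2)·(-2)·[1, -2, 0] − (-1)·(0)·[2, 1, 1] = [-2, 1, -1]. Then w[k] = R[0,1,k] / -1 for each k, giving w = [-2, 1, -1] / -1 = [2, -1, 1].

w = [2, -1, 1]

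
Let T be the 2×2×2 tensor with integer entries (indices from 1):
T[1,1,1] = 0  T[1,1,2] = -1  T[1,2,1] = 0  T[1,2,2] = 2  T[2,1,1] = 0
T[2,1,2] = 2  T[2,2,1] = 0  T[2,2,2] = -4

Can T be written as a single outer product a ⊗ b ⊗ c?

Yes

If T = a ⊗ b ⊗ c then every fibre of T is a multiple of the corresponding factor, so read the factors off the fibres through the nonzero entry T[1,1,2] = -1.
The mode-1 fibre T[:,1,2] = [-1, 2] gives a = [1, -2] (primitive direction); the mode-2 fibre T[1,:,2] = [-1, 2] gives b = [1, -2]; then c[k] = T[1,1,k] / (a[1]·b[1]) = [0, -1] / 1 = [0, -1].
Expanding [1, -2] ⊗ [1, -2] ⊗ [0, -1] reproduces all 8 entries of T, so T = [1, -2] ⊗ [1, -2] ⊗ [0, -1] and rank(T) ≤ 1.
Equivalently every frontal slice T[:,:,k] is c[k] times the rank-1 matrix [1, -2] ⊗ [1, -2]. So T has rank 1 (it is nonzero).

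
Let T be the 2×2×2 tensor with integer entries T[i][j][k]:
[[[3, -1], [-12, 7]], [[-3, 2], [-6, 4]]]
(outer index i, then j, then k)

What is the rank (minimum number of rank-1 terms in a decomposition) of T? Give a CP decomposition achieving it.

rank(T) = 2

Lower bound: in the mode-3 unfolding of T (rows indexed by k, columns by (i,j)) the 2×2 minor on rows k ∈ {0, 1}, columns (i,j) ∈ {(0,0), (0,1)} is det [[3, -12], [-1, 7]] = 9 ≠ 0, so that unfolding has rank ≥ 2 and hence rank(T) ≥ 2 (CP rank is at least every unfolding rank, though it can be larger).
Upper bound: with S_k = T[:,:,k], the two rank-1 terms a₁b₁ᵀ, a₂b₂ᵀ are the rank-1 members of the pencil x·S₀ + y·S₁.
det(x·S₀ + y·S₁) is −54·x² + 63·xy − 18·y² = (-9)·(3·x − 2·y)(2·x − y), vanishing at (x:y) = (2:3) and (1:2).
M₁ = 2·S₀ + 3·S₁ = [[3, -3], [0, 0]] = 3·[1, 0][1, -1]ᵀ and M₂ = S₀ + 2·S₁ = [[1, 2], [1, 2]] = [1, 1][1, 2]ᵀ, so take a₁ = [1, 0], b₁ = [1, -1], a₂ = [1, 1], b₂ = [1, 2].
Each slice is an integer combination of E₁ = a₁b₁ᵀ and E₂ = a₂b₂ᵀ: S₀ = 6·E₁ − 3·E₂, S₁ = −3·E₁ + 2·E₂; reading off coefficients, c₁ = [6, -3] and c₂ = [-3, 2].
Hence T = [1, 0] ∘ [1, -1] ∘ [6, -3] + [1, 1] ∘ [1, 2] ∘ [-3, 2], so rank(T) ≤ 2.
These bounds meet, so rank(T) = 2.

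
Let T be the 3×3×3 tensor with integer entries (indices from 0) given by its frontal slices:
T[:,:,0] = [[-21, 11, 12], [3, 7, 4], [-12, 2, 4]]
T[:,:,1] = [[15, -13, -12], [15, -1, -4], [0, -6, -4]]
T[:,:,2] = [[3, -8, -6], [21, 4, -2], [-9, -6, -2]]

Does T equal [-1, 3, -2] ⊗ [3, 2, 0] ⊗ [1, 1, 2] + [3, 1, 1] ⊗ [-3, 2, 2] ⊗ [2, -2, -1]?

No

Reconstruct entry (0,1,0) from the claimed factors: Σₗ aₗ[0]bₗ[1]cₗ[0] = (-1)·(2)·(1) + (3)·(2)·(2) = 10, but T[0,1,0] = 11. The claim is false.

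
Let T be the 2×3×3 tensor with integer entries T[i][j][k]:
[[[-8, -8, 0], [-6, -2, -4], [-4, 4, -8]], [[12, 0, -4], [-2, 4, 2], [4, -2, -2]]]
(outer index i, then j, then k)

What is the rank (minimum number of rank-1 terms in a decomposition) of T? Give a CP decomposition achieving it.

Lower bound: the mode-3 unfolding of T (rows indexed by k, columns by (i,j) = (0,0), (0,1), (0,2), (1,0), (1,1), (1,2)) is [[-8, -6, -4, 12, -2, 4], [-8, -2, 4, 0, 4, -2], [0, -4, -8, -4, 2, -2]].
There the 3×3 minor on rows k ∈ {0, 1, 2}, columns (i,j) ∈ {(0,0), (0,1), (1,0)} is det [[-8, -6, 12], [-8, -2, 0], [0, -4, -4]] = 512 ≠ 0, so this unfolding has rank ≥ 3; CP rank is at least every unfolding rank, so rank(T) ≥ 3. (This is only a lower bound: in general the CP rank may exceed every unfolding rank, so we still need to exhibit 3 rank-1 terms summing to T.)
Upper bound: T is a sum of 3 rank-1 terms, T = (0, 1) ⊗ (2, -1, 1) ⊗ (4, -2, -2) + (1, 0) ⊗ (0, 1, 2) ⊗ (-2, 2, -4) + (2, -1) ⊗ (2, 1, 0) ⊗ (-2, -2, 0) (written with every a and b primitive with positive leading entry and the scale carried by c; CP decompositions are not unique, and this one is verified by expanding entrywise), so rank(T) ≤ 3.
These bounds meet, so rank(T) = 3.
Check entry T[1,2,2] = -2: (1)·(1)·(-2) + (0)·(2)·(-4) + (-1)·(0)·(0) = -2.

rank(T) = 3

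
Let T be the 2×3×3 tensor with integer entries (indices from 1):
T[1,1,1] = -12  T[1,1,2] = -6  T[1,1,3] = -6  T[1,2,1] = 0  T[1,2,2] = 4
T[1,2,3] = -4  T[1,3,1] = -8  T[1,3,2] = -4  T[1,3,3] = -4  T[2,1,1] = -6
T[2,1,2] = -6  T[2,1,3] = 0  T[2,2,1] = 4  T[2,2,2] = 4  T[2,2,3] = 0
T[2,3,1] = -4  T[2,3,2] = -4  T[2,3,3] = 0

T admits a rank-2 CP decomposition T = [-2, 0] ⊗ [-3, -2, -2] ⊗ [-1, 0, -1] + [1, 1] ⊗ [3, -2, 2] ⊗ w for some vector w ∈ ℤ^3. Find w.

Subtract the known terms from T to get the rank-1 residual R = [1, 1] ⊗ [3, -2, 2] ⊗ w, so R[i,j,k] = a[i]·b[j]·w[k]. Pick indices with nonzero a[1]·b[1] = (1)·(3) = 3. Only the fibre through (1,1,·) is needed: R[1,1,:] = T[1,1,:] − Σₗ aₗ[1]bₗ[1]cₗ = [-12, -6, -6] − (-2)·(-3)·[-1, 0, -1] = [-6, -6, 0]. Then w[k] = R[1,1,k] / 3 for each k, giving w = [-6, -6, 0] / 3 = [-2, -2, 0].

w = [-2, -2, 0]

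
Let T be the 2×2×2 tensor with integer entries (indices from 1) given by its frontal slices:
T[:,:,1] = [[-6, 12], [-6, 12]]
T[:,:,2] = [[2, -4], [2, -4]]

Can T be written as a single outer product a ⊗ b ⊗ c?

If T = a ⊗ b ⊗ c then every fibre of T is a multiple of the corresponding factor, so read the factors off the fibres through the nonzero entry T[1,1,1] = -6.
The mode-1 fibre T[:,1,1] = [-6, -6] gives a = (1, 1) (primitive direction); the mode-2 fibre T[1,:,1] = [-6, 12] gives b = (1, -2); then c[k] = T[1,1,k] / (a[1]·b[1]) = [-6, 2] / 1 = (-6, 2).
Expanding (1, 1) ⊗ (1, -2) ⊗ (-6, 2) reproduces all 8 entries of T, so T = (1, 1) ⊗ (1, -2) ⊗ (-6, 2) and rank(T) ≤ 1.
Equivalently every frontal slice T[:,:,k] is c[k] times the rank-1 matrix (1, 1) ⊗ (1, -2). So T has rank 1 (it is nonzero).

Yes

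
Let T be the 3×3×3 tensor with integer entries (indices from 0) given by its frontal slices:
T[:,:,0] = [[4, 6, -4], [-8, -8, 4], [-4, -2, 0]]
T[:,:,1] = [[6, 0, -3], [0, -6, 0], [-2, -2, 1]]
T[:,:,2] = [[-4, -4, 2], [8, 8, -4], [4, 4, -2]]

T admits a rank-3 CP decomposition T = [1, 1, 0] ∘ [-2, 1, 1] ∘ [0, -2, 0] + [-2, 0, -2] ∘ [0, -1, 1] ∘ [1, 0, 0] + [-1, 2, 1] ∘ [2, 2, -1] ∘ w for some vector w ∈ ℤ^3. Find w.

w = [-2, -1, 2]

Subtract the known terms from T to get the rank-1 residual R = [-1, 2, 1] ∘ [2, 2, -1] ∘ w, so R[i,j,k] = a[i]·b[j]·w[k]. Pick indices with nonzero a[0]·b[0] = (-1)·(2) = -2. Only the fibre through (0,0,·) is needed: R[0,0,:] = T[0,0,:] − Σₗ aₗ[0]bₗ[0]cₗ = [4, 6, -4] − (1)·(-2)·[0, -2, 0] − (-2)·(0)·[1, 0, 0] = [4, 2, -4]. Then w[k] = R[0,0,k] / -2 for each k, giving w = [4, 2, -4] / -2 = [-2, -1, 2].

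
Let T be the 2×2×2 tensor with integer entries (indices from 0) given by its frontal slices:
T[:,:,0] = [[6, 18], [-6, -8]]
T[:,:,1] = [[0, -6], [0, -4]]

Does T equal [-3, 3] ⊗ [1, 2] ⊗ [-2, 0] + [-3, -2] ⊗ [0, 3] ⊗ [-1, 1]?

Reconstruct entry (0,1,0) from the claimed factors: Σₗ aₗ[0]bₗ[1]cₗ[0] = (-3)·(2)·(-2) + (-3)·(3)·(-1) = 21, but T[0,1,0] = 18. The claim is false.

No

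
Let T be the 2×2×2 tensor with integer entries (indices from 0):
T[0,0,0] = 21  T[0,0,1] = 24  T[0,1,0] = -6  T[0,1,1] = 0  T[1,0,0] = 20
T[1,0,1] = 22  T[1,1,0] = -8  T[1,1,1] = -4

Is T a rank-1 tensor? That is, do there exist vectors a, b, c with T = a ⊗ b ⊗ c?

No

The mode-1 unfolding of T (rows indexed by i, columns by (j,k) = (0,0), (0,1), (1,0), (1,1)) is [[21, 24, -6, 0], [20, 22, -8, -4]].
There the 2×2 minor on rows i ∈ {0, 1}, columns (j,k) ∈ {(0,0), (0,1)} is det [[21, 24], [20, 22]] = -18 ≠ 0, so this unfolding has rank ≥ 2; CP rank is at least every unfolding rank, so rank(T) ≥ 2.
In particular rank(T) ≥ 2 > 1, so T is not rank-1.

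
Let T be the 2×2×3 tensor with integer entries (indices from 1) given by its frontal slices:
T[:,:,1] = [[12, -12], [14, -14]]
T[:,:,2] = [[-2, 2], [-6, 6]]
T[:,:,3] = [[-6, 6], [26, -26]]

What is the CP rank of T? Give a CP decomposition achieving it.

Lower bound: in the mode-1 unfolding of T (rows indexed by i, columns by (j,k)) the 2×2 minor on rows i ∈ {1, 2}, columns (j,k) ∈ {(1,1), (1,2)} is det [[12, -2], [14, -6]] = -44 ≠ 0, so that unfolding has rank ≥ 2 and hence rank(T) ≥ 2 (CP rank is at least every unfolding rank, though it can be larger).
Upper bound: T[:,j,:] = b[j]·M for every slice, with b = [1, -1] and M = [[12, -2, -6], [14, -6, 26]] (rows i, columns k).
Splitting M by its rows (i = 1, 2), M = [1, 0][12, -2, -6]ᵀ + [0, 1][14, -6, 26]ᵀ.
Hence T = [1, 0] ⊗ [1, -1] ⊗ [12, -2, -6] + [0, 1] ⊗ [1, -1] ⊗ [14, -6, 26], so rank(T) ≤ 2.
These bounds meet, so rank(T) = 2.

rank(T) = 2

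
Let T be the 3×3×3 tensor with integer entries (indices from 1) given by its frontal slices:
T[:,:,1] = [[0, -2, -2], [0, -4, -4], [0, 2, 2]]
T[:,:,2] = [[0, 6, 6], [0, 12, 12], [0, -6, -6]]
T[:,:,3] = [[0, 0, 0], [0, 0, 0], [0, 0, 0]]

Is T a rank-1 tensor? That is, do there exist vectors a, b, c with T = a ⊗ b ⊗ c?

If T = a ⊗ b ⊗ c then every fibre of T is a multiple of the corresponding factor, so read the factors off the fibres through the nonzero entry T[1,2,1] = -2.
The mode-1 fibre T[:,2,1] = [-2, -4, 2] gives a = [1, 2, -1] (primitive direction); the mode-2 fibre T[1,:,1] = [0, -2, -2] gives b = [0, 1, 1]; then c[k] = T[1,2,k] / (a[1]·b[2]) = [-2, 6, 0] / 1 = [-2, 6, 0].
Expanding [1, 2, -1] ⊗ [0, 1, 1] ⊗ [-2, 6, 0] reproduces all 27 entries of T, so T = [1, 2, -1] ⊗ [0, 1, 1] ⊗ [-2, 6, 0] and rank(T) ≤ 1.
Equivalently every frontal slice T[:,:,k] is c[k] times the rank-1 matrix [1, 2, -1] ⊗ [0, 1, 1]. So T has rank 1 (it is nonzero).

Yes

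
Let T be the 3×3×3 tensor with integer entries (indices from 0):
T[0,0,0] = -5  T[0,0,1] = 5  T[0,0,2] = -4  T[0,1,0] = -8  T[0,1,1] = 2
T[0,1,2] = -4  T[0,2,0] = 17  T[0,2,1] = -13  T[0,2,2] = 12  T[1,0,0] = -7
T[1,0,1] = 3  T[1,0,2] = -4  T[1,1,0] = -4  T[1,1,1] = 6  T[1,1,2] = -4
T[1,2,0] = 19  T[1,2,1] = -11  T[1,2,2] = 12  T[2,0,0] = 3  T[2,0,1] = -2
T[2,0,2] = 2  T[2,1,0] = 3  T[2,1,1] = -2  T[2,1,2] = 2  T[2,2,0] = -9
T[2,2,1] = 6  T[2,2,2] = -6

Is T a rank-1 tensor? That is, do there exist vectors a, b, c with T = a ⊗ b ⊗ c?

No

The mode-2 unfolding of T (rows indexed by j, columns by (i,k) = (0,0), (0,1), (0,2), (1,0), (1,1), (1,2), (2,0), (2,1), (2,2)) is [[-5, 5, -4, -7, 3, -4, 3, -2, 2], [-8, 2, -4, -4, 6, -4, 3, -2, 2], [17, -13, 12, 19, -11, 12, -9, 6, -6]].
There the 2×2 minor on rows j ∈ {0, 1}, columns (i,k) ∈ {(0,0), (0,1)} is det [[-5, 5], [-8, 2]] = 30 ≠ 0, so this unfolding has rank ≥ 2; CP rank is at least every unfolding rank, so rank(T) ≥ 2.
In particular rank(T) ≥ 2 > 1, so T is not rank-1.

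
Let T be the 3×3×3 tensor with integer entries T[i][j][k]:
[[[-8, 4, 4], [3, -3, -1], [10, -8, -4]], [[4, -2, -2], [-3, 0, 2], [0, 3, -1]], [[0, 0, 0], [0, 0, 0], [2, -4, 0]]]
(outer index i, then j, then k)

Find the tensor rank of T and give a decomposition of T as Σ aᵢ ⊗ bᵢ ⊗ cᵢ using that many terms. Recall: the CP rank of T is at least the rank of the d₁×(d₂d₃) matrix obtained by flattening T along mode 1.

rank(T) = 3

Lower bound: in the mode-2 unfolding of T (rows indexed by j, columns by (i,k)) the 3×3 minor on rows j ∈ {0, 1, 2}, columns (i,k) ∈ {(0,0), (0,1), (1,0)} is det [[-8, 4, 4], [3, -3, -3], [10, -8, 0]] = 96 ≠ 0, so that unfolding has rank ≥ 3 and hence rank(T) ≥ 3 (CP rank is at least every unfolding rank, though it can be larger).
Upper bound: T is a sum of 3 rank-1 terms, T = (1, 1, 0) ⊗ (0, 1, -2) ⊗ (-1, -1, 1) + (2, -1, 0) ⊗ (2, -1, -1) ⊗ (-2, 1, 1) + (2, 0, 1) ⊗ (0, 0, 1) ⊗ (2, -4, 0) (written with every a and b primitive with positive leading entry and the scale carried by c; CP decompositions are not unique, and this one is verified by expanding entrywise), so rank(T) ≤ 3.
These bounds meet, so rank(T) = 3.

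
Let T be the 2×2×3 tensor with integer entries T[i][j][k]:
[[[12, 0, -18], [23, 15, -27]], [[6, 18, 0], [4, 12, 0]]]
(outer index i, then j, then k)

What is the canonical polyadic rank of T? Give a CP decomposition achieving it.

Lower bound: in the mode-2 unfolding of T (rows indexed by j, columns by (i,k)) the 2×2 minor on rows j ∈ {0, 1}, columns (i,k) ∈ {(0,0), (0,1)} is det [[12, 0], [23, 15]] = 180 ≠ 0, so that unfolding has rank ≥ 2 and hence rank(T) ≥ 2 (CP rank is at least every unfolding rank, though it can be larger).
Upper bound: with S_k = T[:,:,k], the two rank-1 terms a₁b₁ᵀ, a₂b₂ᵀ are the rank-1 members of the pencil x·S₀ + y·S₁.
det(x·S₀ + y·S₁) is −90·x² − 360·xy − 270·y² = (-90)·(x + 3·y)(x + y), vanishing at (x:y) = (3:-1) and (1:-1).
M₁ = 3·S₀ − S₁ = [[36, 54], [0, 0]] = 18·(1, 0)(2, 3)ᵀ and M₂ = S₀ − S₁ = [[12, 8], [-12, -8]] = 4·(1, -1)(3, 2)ᵀ, so take a₁ = (1, 0), b₁ = (2, 3), a₂ = (1, -1), b₂ = (3, 2).
Each slice is an integer combination of E₁ = a₁b₁ᵀ and E₂ = a₂b₂ᵀ: S₀ = 9·E₁ − 2·E₂, S₁ = 9·E₁ − 6·E₂, S₂ = −9·E₁; reading off coefficients, c₁ = (9, 9, -9) and c₂ = (-2, -6, 0).
Hence T = (1, 0) ⊗ (2, 3) ⊗ (9, 9, -9) + (1, -1) ⊗ (3, 2) ⊗ (-2, -6, 0), so rank(T) ≤ 2.
These bounds meet, so rank(T) = 2.

rank(T) = 2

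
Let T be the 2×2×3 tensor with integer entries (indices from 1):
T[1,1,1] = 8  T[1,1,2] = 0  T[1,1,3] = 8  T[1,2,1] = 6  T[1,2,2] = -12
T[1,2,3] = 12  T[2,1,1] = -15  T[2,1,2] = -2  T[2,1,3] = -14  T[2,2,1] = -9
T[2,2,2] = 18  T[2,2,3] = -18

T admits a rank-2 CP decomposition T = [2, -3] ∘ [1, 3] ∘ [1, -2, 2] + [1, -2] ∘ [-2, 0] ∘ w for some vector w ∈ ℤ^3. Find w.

Subtract the known terms from T to get the rank-1 residual R = [1, -2] ∘ [-2, 0] ∘ w, so R[i,j,k] = a[i]·b[j]·w[k]. Pick indices with nonzero a[1]·b[1] = (1)·(-2) = -2. Only the fibre through (1,1,·) is needed: R[1,1,:] = T[1,1,:] − Σₗ aₗ[1]bₗ[1]cₗ = [8, 0, 8] − (2)·(1)·[1, -2, 2] = [6, 4, 4]. Then w[k] = R[1,1,k] / -2 for each k, giving w = [6, 4, 4] / -2 = [-3, -2, -2].

w = [-3, -2, -2]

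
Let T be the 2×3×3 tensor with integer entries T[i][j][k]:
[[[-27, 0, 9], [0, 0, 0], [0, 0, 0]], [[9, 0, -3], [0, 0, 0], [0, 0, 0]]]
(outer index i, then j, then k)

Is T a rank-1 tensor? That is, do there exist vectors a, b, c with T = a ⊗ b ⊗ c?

The mode-1 fibre T[:,0,0] = [-27, 9] gives a = [3, -1] (primitive direction); the mode-2 fibre T[0,:,0] = [-27, 0, 0] gives b = [1, 0, 0]; then c[k] = T[0,0,k] / (a[0]·b[0]) = [-27, 0, 9] / 3 = [-9, 0, 3].
Expanding [3, -1] ⊗ [1, 0, 0] ⊗ [-9, 0, 3] reproduces all 18 entries of T, so T = [3, -1] ⊗ [1, 0, 0] ⊗ [-9, 0, 3] and rank(T) ≤ 1.
Equivalently every frontal slice T[:,:,k] is c[k] times the rank-1 matrix [3, -1] ⊗ [1, 0, 0]. So T has rank 1 (it is nonzero).

Yes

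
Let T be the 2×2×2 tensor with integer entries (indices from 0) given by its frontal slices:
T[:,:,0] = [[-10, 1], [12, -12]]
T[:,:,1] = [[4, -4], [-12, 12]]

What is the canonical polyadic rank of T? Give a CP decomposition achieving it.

rank(T) = 2

Lower bound: the mode-2 unfolding of T (rows indexed by j, columns by (i,k) = (0,0), (0,1), (1,0), (1,1)) is [[-10, 4, 12, -12], [1, -4, -12, 12]].
There the 2×2 minor on rows j ∈ {0, 1}, columns (i,k) ∈ {(0,0), (0,1)} is det [[-10, 4], [1, -4]] = 36 ≠ 0, so this unfolding has rank ≥ 2; CP rank is at least every unfolding rank, so rank(T) ≥ 2. (Flattening ranks never certify an upper bound on CP rank; for that we must actually write T with 2 rank-1 terms.)
Upper bound — finding two terms. Write S_k = T[:,:,k] for the frontal slices: S₀ = [[-10, 1], [12, -12]], S₁ = [[4, -4], [-12, 12]].
If T = a₁ ∘ b₁ ∘ c₁ + a₂ ∘ b₂ ∘ c₂ then each S_k = c₁[k]·a₁b₁ᵀ + c₂[k]·a₂b₂ᵀ. S₀ and S₁ are linearly independent, so a₁b₁ᵀ and a₂b₂ᵀ must span the same plane of matrices: they are the rank-1 matrices of the form x·S₀ + y·S₁.
det(x·S₀ + y·S₁) is 108·x² − 108·xy = 108·(x − y)(x), vanishing at (x:y) = (1:1) and (0:1).
M₁ = S₀ + S₁ = [[-6, -3], [0, 0]] = (-3)·[1, 0][2, 1]ᵀ and M₂ = S₁ = [[4, -4], [-12, 12]] = 4·[1, -3][1, -1]ᵀ, so take a₁ = [1, 0], b₁ = [2, 1], a₂ = [1, -3], b₂ = [1, -1].
Each slice is an integer combination of E₁ = a₁b₁ᵀ and E₂ = a₂b₂ᵀ: S₀ = −3·E₁ − 4·E₂, S₁ = 4·E₂; reading off coefficients, c₁ = [-3, 0] and c₂ = [-4, 4].
Hence T = [1, 0] ∘ [2, 1] ∘ [-3, 0] + [1, -3] ∘ [1, -1] ∘ [-4, 4], so rank(T) ≤ 2.
These bounds meet, so rank(T) = 2.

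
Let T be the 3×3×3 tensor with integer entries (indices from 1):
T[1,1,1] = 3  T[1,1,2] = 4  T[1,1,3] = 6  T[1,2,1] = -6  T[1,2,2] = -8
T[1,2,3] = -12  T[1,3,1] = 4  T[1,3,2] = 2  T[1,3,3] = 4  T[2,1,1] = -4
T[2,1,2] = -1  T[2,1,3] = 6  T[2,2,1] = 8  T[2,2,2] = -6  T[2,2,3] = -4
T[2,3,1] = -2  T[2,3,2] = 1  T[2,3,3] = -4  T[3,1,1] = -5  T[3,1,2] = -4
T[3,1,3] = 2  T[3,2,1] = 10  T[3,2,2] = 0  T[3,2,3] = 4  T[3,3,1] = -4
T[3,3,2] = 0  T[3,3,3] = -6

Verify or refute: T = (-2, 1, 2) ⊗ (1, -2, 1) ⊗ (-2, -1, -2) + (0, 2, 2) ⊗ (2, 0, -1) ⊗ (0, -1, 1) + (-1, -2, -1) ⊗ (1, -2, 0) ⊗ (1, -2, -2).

Reconstruct entrywise from the claimed factors. For example, T[3,1,2] = -4 and Σₗ aₗ[3]bₗ[1]cₗ[2] = (2)·(1)·(-1) + (2)·(2)·(-1) + (-1)·(1)·(-2) = -4; checking all 27 entries, every one matches. The claim holds.

Yes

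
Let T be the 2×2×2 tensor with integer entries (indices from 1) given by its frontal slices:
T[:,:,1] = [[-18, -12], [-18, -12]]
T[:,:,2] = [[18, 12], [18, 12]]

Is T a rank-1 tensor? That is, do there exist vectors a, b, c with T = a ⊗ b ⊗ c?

Yes

If T = a ⊗ b ⊗ c then every fibre of T is a multiple of the corresponding factor, so read the factors off the fibres through the nonzero entry T[1,1,1] = -18.
The mode-1 fibre T[:,1,1] = [-18, -18] gives a = (1, 1) (primitive direction); the mode-2 fibre T[1,:,1] = [-18, -12] gives b = (3, 2); then c[k] = T[1,1,k] / (a[1]·b[1]) = [-18, 18] / 3 = (-6, 6).
Expanding (1, 1) ⊗ (3, 2) ⊗ (-6, 6) reproduces all 8 entries of T, so T = (1, 1) ⊗ (3, 2) ⊗ (-6, 6) and rank(T) ≤ 1.
Equivalently every frontal slice T[:,:,k] is c[k] times the rank-1 matrix (1, 1) ⊗ (3, 2). So T has rank 1 (it is nonzero).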